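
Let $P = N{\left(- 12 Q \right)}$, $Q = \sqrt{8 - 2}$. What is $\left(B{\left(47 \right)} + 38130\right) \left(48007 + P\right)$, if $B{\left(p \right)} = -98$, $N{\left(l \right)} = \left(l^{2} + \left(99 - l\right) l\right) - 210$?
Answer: $1817815504 - 45182016 \sqrt{6} \approx 1.7071 \cdot 10^{9}$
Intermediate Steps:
$Q = \sqrt{6} \approx 2.4495$
$N{\left(l \right)} = -210 + l^{2} + l \left(99 - l\right)$ ($N{\left(l \right)} = \left(l^{2} + l \left(99 - l\right)\right) - 210 = -210 + l^{2} + l \left(99 - l\right)$)
$P = -210 - 1188 \sqrt{6}$ ($P = -210 + 99 \left(- 12 \sqrt{6}\right) = -210 - 1188 \sqrt{6} \approx -3120.0$)
$\left(B{\left(47 \right)} + 38130\right) \left(48007 + P\right) = \left(-98 + 38130\right) \left(48007 - \left(210 + 1188 \sqrt{6}\right)\right) = 38032 \left(47797 - 1188 \sqrt{6}\right) = 1817815504 - 45182016 \sqrt{6}$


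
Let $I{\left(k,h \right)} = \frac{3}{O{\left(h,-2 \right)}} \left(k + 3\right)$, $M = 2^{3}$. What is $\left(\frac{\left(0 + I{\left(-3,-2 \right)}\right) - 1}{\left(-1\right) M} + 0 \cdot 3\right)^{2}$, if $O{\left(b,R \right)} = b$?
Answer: $\frac{1}{64} \approx 0.015625$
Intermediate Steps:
$M = 8$
$I{\left(k,h \right)} = \frac{3 \left(3 + k\right)}{h}$ ($I{\left(k,h \right)} = \frac{3}{h} \left(k + 3\right) = \frac{3}{h} \left(3 + k\right) = \frac{3 \left(3 + k\right)}{h}$)
$\left(\frac{\left(0 + I{\left(-3,-2 \right)}\right) - 1}{\left(-1\right) M} + 0 \cdot 3\right)^{2} = \left(\frac{\left(0 + \frac{3 \left(3 - 3\right)}{-2}\right) - 1}{\left(-1\right) 8} + 0 \cdot 3\right)^{2} = \left(\frac{\left(0 + 3 \left(- \frac{1}{2}\right) 0\right) - 1}{-8} + 0\right)^{2} = \left(\left(\left(0 + 0\right) - 1\right) \left(- \frac{1}{8}\right) + 0\right)^{2} = \left(\left(0 - 1\right) \left(- \frac{1}{8}\right) + 0\right)^{2} = \left(\left(-1\right) \left(- \frac{1}{8}\right) + 0\right)^{2} = \left(\frac{1}{8} + 0\right)^{2} = \left(\frac{1}{8}\right)^{2} = \frac{1}{64}$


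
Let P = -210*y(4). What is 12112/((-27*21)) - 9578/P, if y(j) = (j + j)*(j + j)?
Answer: -3746537/181440 ≈ -20.649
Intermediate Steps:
y(j) = 4*j² (y(j) = (2*j)*(2*j) = 4*j²)
P = -13440 (P = -840*4² = -840*16 = -210*64 = -13440)
12112/((-27*21)) - 9578/P = 12112/((-27*21)) - 9578/(-13440) = 12112/(-567) - 9578*(-1/13440) = 12112*(-1/567) + 4789/6720 = -12112/567 + 4789/6720 = -3746537/181440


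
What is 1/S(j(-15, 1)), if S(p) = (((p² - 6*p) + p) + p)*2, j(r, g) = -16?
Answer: 1/640 ≈ 0.0015625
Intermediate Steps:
S(p) = -8*p + 2*p² (S(p) = ((p² - 5*p) + p)*2 = (p² - 4*p)*2 = -8*p + 2*p²)
1/S(j(-15, 1)) = 1/(2*(-16)*(-4 - 16)) = 1/(2*(-16)*(-20)) = 1/640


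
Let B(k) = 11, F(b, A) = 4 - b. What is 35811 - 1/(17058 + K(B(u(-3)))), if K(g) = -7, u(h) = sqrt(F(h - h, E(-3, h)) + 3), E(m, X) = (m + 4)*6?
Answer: 610613360/17051 ≈ 35811.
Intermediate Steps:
E(m, X) = 24 + 6*m (E(m, X) = (4 + m)*6 = 24 + 6*m)
u(h) = sqrt(7) (u(h) = sqrt((4 - (h - h)) + 3) = sqrt((4 - 1*0) + 3) = sqrt((4 + 0) + 3) = sqrt(4 + 3) = sqrt(7))
35811 - 1/(17058 + K(B(u(-3)))) = 35811 - 1/(17058 - 7) = 35811 - 1/17051 = 610613360/17051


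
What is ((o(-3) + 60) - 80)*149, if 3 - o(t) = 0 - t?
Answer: -2980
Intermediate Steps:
o(t) = 3 + t (o(t) = 3 - (0 - t) = 3 - (-1)*t = 3 + t)
((o(-3) + 60) - 80)*149 = (((3 - 3) + 60) - 80)*149 = ((0 + 60) - 80)*149 = (60 - 80)*149 = -20*149 = -2980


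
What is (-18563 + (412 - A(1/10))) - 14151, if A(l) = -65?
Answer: -32237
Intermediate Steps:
(-18563 + (412 - A(1/10))) - 14151 = (-18563 + (412 - 1*(-65))) - 14151 = (-18563 + (412 + 65)) - 14151 = (-18563 + 477) - 14151 = -18086 - 14151 = -32237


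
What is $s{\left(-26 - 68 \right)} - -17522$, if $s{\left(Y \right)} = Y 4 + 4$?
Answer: $17150$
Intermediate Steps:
$s{\left(Y \right)} = 4 + 4 Y$ ($s{\left(Y \right)} = 4 Y + 4 = 4 + 4 Y$)
$s{\left(-26 - 68 \right)} - -17522 = \left(4 + 4 \left(-26 - 68\right)\right) - -17522 = \left(4 + 4 \left(-94\right)\right) + 17522 = \left(4 - 376\right) + 17522 = -372 + 17522 = 17150$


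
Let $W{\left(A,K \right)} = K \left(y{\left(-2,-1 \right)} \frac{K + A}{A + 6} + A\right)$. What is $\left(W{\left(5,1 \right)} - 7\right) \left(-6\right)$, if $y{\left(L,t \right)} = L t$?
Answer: $\frac{60}{11} \approx 5.4545$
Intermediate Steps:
$W{\left(A,K \right)} = K \left(A + \frac{2 \left(A + K\right)}{6 + A}\right)$ ($W{\left(A,K \right)} = K \left(\left(-2\right) \left(-1\right) \frac{K + A}{A + 6} + A\right) = K \left(2 \frac{A + K}{6 + A} + A\right) = K \left(\frac{2 \left(A + K\right)}{6 + A} + A\right) = K \left(A + \frac{2 \left(A + K\right)}{6 + A}\right)$)
$\left(W{\left(5,1 \right)} - 7\right) \left(-6\right) = \left(1 \frac{1}{6 + 5} \left(5^{2} + 2 \cdot 1 + 8 \cdot 5\right) - 7\right) \left(-6\right) = \left(1 \cdot \frac{1}{11} \left(25 + 2 + 40\right) - 7\right) \left(-6\right) = \left(1 \cdot \frac{1}{11} \cdot 67 - 7\right) \left(-6\right) = \left(\frac{67}{11} - 7\right) \left(-6\right) = \left(- \frac{10}{11}\right) \left(-6\right) = \frac{60}{11}$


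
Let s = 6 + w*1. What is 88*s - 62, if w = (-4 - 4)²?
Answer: 6098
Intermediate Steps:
w = 64 (w = (-8)² = 64)
s = 70 (s = 6 + 64*1 = 6 + 64 = 70)
88*s - 62 = 88*70 - 62 = 6160 - 62 = 6098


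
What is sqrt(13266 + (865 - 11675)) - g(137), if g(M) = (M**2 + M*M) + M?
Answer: -37675 + 2*sqrt(614) ≈ -37625.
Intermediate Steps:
g(M) = M + 2*M**2 (g(M) = (M**2 + M**2) + M = 2*M**2 + M = M + 2*M**2)
sqrt(13266 + (865 - 11675)) - g(137) = sqrt(13266 + (865 - 11675)) - 137*(1 + 2*137) = sqrt(13266 - 10810) - 137*(1 + 274) = sqrt(2456) - 137*275 = 2*sqrt(614) - 1*37675 = 2*sqrt(614) - 37675 = -37675 + 2*sqrt(614)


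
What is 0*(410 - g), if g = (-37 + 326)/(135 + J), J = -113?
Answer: 0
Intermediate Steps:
g = 289/22 (g = (-37 + 326)/(135 - 113) = 289/22 ≈ 13.136)
0*(410 - g) = 0*(410 - 1*289/22) = 0*(410 - 289/22) = 0*(8731/22) = 0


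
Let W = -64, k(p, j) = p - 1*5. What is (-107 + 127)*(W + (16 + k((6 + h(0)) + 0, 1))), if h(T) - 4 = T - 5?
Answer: -960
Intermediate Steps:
h(T) = -1 + T (h(T) = 4 + (T - 5) = 4 + (-5 + T) = -1 + T)
k(p, j) = -5 + p (k(p, j) = p - 5 = -5 + p)
(-107 + 127)*(W + (16 + k((6 + h(0)) + 0, 1))) = (-107 + 127)*(-64 + (16 + (-5 + ((6 + (-1 + 0)) + 0)))) = 20*(-64 + (16 + (-5 + ((6 - 1) + 0)))) = 20*(-64 + (16 + (-5 + (5 + 0)))) = 20*(-64 + (16 + (-5 + 5))) = 20*(-64 + (16 + 0)) = 20*(-64 + 16) = 20*(-48) = -960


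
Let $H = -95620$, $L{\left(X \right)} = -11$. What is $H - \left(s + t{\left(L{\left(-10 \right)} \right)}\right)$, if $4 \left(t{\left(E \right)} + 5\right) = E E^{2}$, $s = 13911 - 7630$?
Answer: $- \frac{406253}{4} \approx -1.0156 \cdot 10^{5}$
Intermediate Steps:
$s = 6281$
$t{\left(E \right)} = -5 + \frac{E^{3}}{4}$ ($t{\left(E \right)} = -5 + \frac{E E^{2}}{4} = -5 + \frac{E^{3}}{4}$)
$H - \left(s + t{\left(L{\left(-10 \right)} \right)}\right) = -95620 - \left(6281 + \left(-5 + \frac{\left(-11\right)^{3}}{4}\right)\right) = -95620 - \left(6281 + \left(-5 + \frac{1}{4} \left(-1331\right)\right)\right) = -95620 - \left(6281 - \frac{1351}{4}\right) = -95620 - \frac{23773}{4} = - \frac{406253}{4}$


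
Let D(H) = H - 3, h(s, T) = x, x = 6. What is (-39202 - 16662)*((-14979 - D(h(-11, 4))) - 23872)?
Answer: 2170539856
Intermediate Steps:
h(s, T) = 6
D(H) = -3 + H
(-39202 - 16662)*((-14979 - D(h(-11, 4))) - 23872) = (-39202 - 16662)*((-14979 - (-3 + 6)) - 23872) = -55864*((-14979 - 1*3) - 23872) = -55864*((-14979 - 3) - 23872) = -55864*(-14982 - 23872) = -55864*(-38854) = 2170539856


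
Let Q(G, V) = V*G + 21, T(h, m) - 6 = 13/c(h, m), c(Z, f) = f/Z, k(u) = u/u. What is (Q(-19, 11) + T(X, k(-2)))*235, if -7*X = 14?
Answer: -48880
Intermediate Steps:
X = -2 (X = -⅐*14 = -2)
k(u) = 1
T(h, m) = 6 + 13*h/m (T(h, m) = 6 + 13/((m/h)) = 6 + 13*(h/m) = 6 + 13*h/m)
Q(G, V) = 21 + G*V (Q(G, V) = G*V + 21 = 21 + G*V)
(Q(-19, 11) + T(X, k(-2)))*235 = ((21 - 19*11) + (6 + 13*(-2)/1))*235 = ((21 - 209) + (6 + 13*(-2)*1))*235 = (-188 + (6 - 26))*235 = (-188 - 20)*235 = -208*235 = -48880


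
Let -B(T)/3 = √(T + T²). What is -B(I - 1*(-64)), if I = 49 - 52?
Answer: 3*√3782 ≈ 184.49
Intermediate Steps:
I = -3
B(T) = -3*√(T + T²)
-B(I - 1*(-64)) = -(-3)*√((-3 - 1*(-64))*(1 + (-3 - 1*(-64)))) = -(-3)*√((-3 + 64)*(1 + (-3 + 64))) = -(-3)*√(61*(1 + 61)) = -(-3)*√(61*62) = -(-3)*√3782 = 3*√3782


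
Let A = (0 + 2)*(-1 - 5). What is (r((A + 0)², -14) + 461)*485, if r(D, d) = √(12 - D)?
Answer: 223585 + 970*I*√33 ≈ 2.2359e+5 + 5572.2*I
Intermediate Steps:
A = -12 (A = 2*(-6) = -12)
(r((A + 0)², -14) + 461)*485 = (√(12 - (-12 + 0)²) + 461)*485 = (√(12 - 1*(-12)²) + 461)*485 = (√(12 - 1*144) + 461)*485 = (√(12 - 144) + 461)*485 = (√(-132) + 461)*485 = (2*I*√33 + 461)*485 = (461 + 2*I*√33)*485 = 223585 + 970*I*√33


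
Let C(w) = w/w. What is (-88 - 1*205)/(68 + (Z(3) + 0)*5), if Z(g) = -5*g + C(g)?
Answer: 293/2 ≈ 146.50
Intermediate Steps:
C(w) = 1
Z(g) = 1 - 5*g (Z(g) = -5*g + 1 = 1 - 5*g)
(-88 - 1*205)/(68 + (Z(3) + 0)*5) = (-88 - 1*205)/(68 + ((1 - 5*3) + 0)*5) = (-88 - 205)/(68 + ((1 - 15) + 0)*5) = -293/(68 + (-14 + 0)*5) = -293/(68 - 14*5) = -293/(68 - 70) = -293/(-2) = -293*(-½) = 293/2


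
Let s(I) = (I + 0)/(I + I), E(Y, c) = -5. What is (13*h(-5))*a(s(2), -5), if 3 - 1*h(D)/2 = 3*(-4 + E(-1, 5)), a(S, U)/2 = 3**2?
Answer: 14040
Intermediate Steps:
s(I) = 1/2 (s(I) = I/((2*I)) = I*(1/(2*I)) = 1/2)
a(S, U) = 18 (a(S, U) = 2*3**2 = 2*9 = 18)
h(D) = 60 (h(D) = 6 - 6*(-4 - 5) = 6 - 6*(-9) = 6 - 2*(-27) = 6 + 54 = 60)
(13*h(-5))*a(s(2), -5) = (13*60)*18 = 780*18 = 14040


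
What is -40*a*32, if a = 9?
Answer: -11520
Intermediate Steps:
-40*a*32 = -40*9*32 = -360*32 = -11520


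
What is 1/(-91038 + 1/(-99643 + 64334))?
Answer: -35309/3214460743 ≈ -1.0984e-5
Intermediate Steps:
1/(-91038 + 1/(-99643 + 64334)) = 1/(-91038 + 1/(-35309)) = 1/(-91038 - 1/35309) = 1/(-3214460743/35309) = -35309/3214460743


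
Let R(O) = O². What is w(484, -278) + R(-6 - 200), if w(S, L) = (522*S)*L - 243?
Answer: -70193951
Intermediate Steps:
w(S, L) = -243 + 522*L*S (w(S, L) = 522*L*S - 243 = -243 + 522*L*S)
w(484, -278) + R(-6 - 200) = (-243 + 522*(-278)*484) + (-6 - 200)² = (-243 - 70236144) + (-206)² = -70236387 + 42436 = -70193951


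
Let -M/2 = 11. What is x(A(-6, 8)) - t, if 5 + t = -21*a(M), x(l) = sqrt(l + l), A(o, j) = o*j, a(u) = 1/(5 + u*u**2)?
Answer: 53194/10643 + 4*I*sqrt(6) ≈ 4.998 + 9.798*I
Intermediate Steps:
M = -22 (M = -2*11 = -22)
a(u) = 1/(5 + u**3)
A(o, j) = j*o
x(l) = sqrt(2)*sqrt(l) (x(l) = sqrt(2*l) = sqrt(2)*sqrt(l))
t = -53194/10643 (t = -5 - 21/(5 + (-22)**3) = -5 - 21/(5 - 10648) = -5 - 21/(-10643) = -5 - 21*(-1/10643) = -5 + 21/10643 = -53194/10643 ≈ -4.9980)
x(A(-6, 8)) - t = sqrt(2)*sqrt(8*(-6)) - 1*(-53194/10643) = sqrt(2)*sqrt(-48) + 53194/10643 = sqrt(2)*(4*I*sqrt(3)) + 53194/10643 = 4*I*sqrt(6) + 53194/10643 = 53194/10643 + 4*I*sqrt(6)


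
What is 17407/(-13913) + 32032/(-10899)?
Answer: -90768587/21662541 ≈ -4.1901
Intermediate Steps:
17407/(-13913) + 32032/(-10899) = 17407*(-1/13913) + 32032*(-1/10899) = -17407/13913 - 4576/1557 = -90768587/21662541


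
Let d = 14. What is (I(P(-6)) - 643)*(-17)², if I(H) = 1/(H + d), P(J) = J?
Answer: -1486327/8 ≈ -1.8579e+5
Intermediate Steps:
I(H) = 1/(14 + H) (I(H) = 1/(H + 14) = 1/(14 + H))
(I(P(-6)) - 643)*(-17)² = (1/(14 - 6) - 643)*(-17)² = (1/8 - 643)*289 = (⅛ - 643)*289 = -5143/8*289 = -1486327/8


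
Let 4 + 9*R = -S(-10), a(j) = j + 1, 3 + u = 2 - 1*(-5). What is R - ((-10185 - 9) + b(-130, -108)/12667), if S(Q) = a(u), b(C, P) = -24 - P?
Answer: 129114647/12667 ≈ 10193.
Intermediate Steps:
u = 4 (u = -3 + (2 - 1*(-5)) = -3 + (2 + 5) = -3 + 7 = 4)
a(j) = 1 + j
S(Q) = 5 (S(Q) = 1 + 4 = 5)
R = -1 (R = -4/9 + (-1*5)/9 = -4/9 + (⅑)*(-5) = -4/9 - 5/9 = -1)
R - ((-10185 - 9) + b(-130, -108)/12667) = -1 - ((-10185 - 9) + (-24 - 1*(-108))/12667) = -1 - (-10194 + (-24 + 108)*(1/12667)) = -1 - (-10194 + 84*(1/12667)) = -1 - (-10194 + 84/12667) = -1 - 1*(-129127314/12667) = -1 + 129127314/12667 = 129114647/12667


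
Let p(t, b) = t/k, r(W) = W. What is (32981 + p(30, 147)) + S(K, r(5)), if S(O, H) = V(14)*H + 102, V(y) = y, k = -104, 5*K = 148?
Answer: 1723941/52 ≈ 33153.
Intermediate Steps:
K = 148/5 (K = (⅕)*148 = 148/5 ≈ 29.600)
p(t, b) = -t/104 (p(t, b) = t/(-104) = t*(-1/104) = -t/104)
S(O, H) = 102 + 14*H (S(O, H) = 14*H + 102 = 102 + 14*H)
(32981 + p(30, 147)) + S(K, r(5)) = (32981 - 1/104*30) + (102 + 14*5) = (32981 - 15/52) + (102 + 70) = 1714997/52 + 172 = 1723941/52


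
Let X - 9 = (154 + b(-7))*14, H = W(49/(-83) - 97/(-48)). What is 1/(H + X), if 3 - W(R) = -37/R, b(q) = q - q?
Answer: 5699/12502840 ≈ 0.00045582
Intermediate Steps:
b(q) = 0
W(R) = 3 + 37/R (W(R) = 3 - (-37)/R = 3 + 37/R)
H = 164505/5699 (H = 3 + 37/(49/(-83) - 97/(-48)) = 3 + 37/(49*(-1/83) - 97*(-1/48)) = 3 + 37/(-49/83 + 97/48) = 3 + 37/(5699/3984) = 3 + 37*(3984/5699) = 3 + 147408/5699 = 164505/5699 ≈ 28.866)
X = 2165 (X = 9 + (154 + 0)*14 = 9 + 154*14 = 9 + 2156 = 2165)
1/(H + X) = 1/(164505/5699 + 2165) = 1/(12502840/5699) = 5699/12502840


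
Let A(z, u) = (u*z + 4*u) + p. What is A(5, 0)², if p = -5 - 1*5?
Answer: 100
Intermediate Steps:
p = -10 (p = -5 - 5 = -10)
A(z, u) = -10 + 4*u + u*z (A(z, u) = (u*z + 4*u) - 10 = (4*u + u*z) - 10 = -10 + 4*u + u*z)
A(5, 0)² = (-10 + 4*0 + 0*5)² = (-10 + 0 + 0)² = (-10)² = 100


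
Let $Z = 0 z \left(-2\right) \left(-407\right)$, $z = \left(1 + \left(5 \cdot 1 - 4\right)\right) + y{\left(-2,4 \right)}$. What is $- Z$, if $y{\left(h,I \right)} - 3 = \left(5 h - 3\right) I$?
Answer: $0$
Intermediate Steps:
$y{\left(h,I \right)} = 3 + I \left(-3 + 5 h\right)$ ($y{\left(h,I \right)} = 3 + \left(5 h - 3\right) I = 3 + \left(-3 + 5 h\right) I = 3 + I \left(-3 + 5 h\right)$)
$z = -47$ ($z = \left(1 + \left(5 \cdot 1 - 4\right)\right) + \left(3 - 12 + 5 \cdot 4 \left(-2\right)\right) = \left(1 + \left(5 - 4\right)\right) - 49 = \left(1 + 1\right) - 49 = 2 - 49 = -47$)
$Z = 0$ ($Z = 0 \left(-47\right) \left(-2\right) \left(-407\right) = 0 \left(-2\right) \left(-407\right) = 0 \left(-407\right) = 0$)
$- Z = \left(-1\right) 0 = 0$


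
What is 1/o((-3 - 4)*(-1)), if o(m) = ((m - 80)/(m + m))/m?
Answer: -98/73 ≈ -1.3425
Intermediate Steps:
o(m) = (-80 + m)/(2*m²) (o(m) = ((-80 + m)/((2*m)))/m = ((-80 + m)*(1/(2*m)))/m = ((-80 + m)/(2*m))/m = (-80 + m)/(2*m²))
1/o((-3 - 4)*(-1)) = 1/((-80 + (-3 - 4)*(-1))/(2*((-3 - 4)*(-1))²)) = 1/((-80 - 7*(-1))/(2*(-7*(-1))²)) = 1/((½)*(-80 + 7)/7²) = 1/((½)*(1/49)*(-73)) = 1/(-73/98) = -98/73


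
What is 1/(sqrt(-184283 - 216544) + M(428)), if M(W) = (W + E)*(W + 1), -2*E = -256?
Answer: 79508/18964699801 - I*sqrt(400827)/56894099403 ≈ 4.1924e-6 - 1.1128e-8*I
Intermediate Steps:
E = 128 (E = -1/2*(-256) = 128)
M(W) = (1 + W)*(128 + W) (M(W) = (W + 128)*(W + 1) = (128 + W)*(1 + W) = (1 + W)*(128 + W))
1/(sqrt(-184283 - 216544) + M(428)) = 1/(sqrt(-184283 - 216544) + (128 + 428**2 + 129*428)) = 1/(sqrt(-400827) + (128 + 183184 + 55212)) = 1/(I*sqrt(400827) + 238524) = 1/(238524 + I*sqrt(400827))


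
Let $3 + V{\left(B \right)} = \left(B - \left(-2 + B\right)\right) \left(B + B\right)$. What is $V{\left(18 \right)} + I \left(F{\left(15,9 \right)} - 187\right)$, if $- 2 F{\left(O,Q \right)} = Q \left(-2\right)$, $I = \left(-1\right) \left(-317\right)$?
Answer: $-56357$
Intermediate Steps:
$I = 317$
$F{\left(O,Q \right)} = Q$ ($F{\left(O,Q \right)} = - \frac{Q \left(-2\right)}{2} = - \frac{\left(-2\right) Q}{2} = Q$)
$V{\left(B \right)} = -3 + 4 B$ ($V{\left(B \right)} = -3 + \left(B - \left(-2 + B\right)\right) \left(B + B\right) = -3 + 2 \cdot 2 B = -3 + 4 B$)
$V{\left(18 \right)} + I \left(F{\left(15,9 \right)} - 187\right) = \left(-3 + 4 \cdot 18\right) + 317 \left(9 - 187\right) = \left(-3 + 72\right) + 317 \left(-178\right) = 69 - 56426 = -56357$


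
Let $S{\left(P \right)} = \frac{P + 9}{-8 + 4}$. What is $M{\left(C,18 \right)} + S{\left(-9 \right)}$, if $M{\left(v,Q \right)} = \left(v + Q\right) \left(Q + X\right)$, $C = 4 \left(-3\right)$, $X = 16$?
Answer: $204$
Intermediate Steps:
$C = -12$
$M{\left(v,Q \right)} = \left(16 + Q\right) \left(Q + v\right)$ ($M{\left(v,Q \right)} = \left(v + Q\right) \left(Q + 16\right) = \left(Q + v\right) \left(16 + Q\right) = \left(16 + Q\right) \left(Q + v\right)$)
$S{\left(P \right)} = - \frac{9}{4} - \frac{P}{4}$ ($S{\left(P \right)} = \frac{9 + P}{-4} = \left(9 + P\right) \left(- \frac{1}{4}\right) = - \frac{9}{4} - \frac{P}{4}$)
$M{\left(C,18 \right)} + S{\left(-9 \right)} = \left(18^{2} + 16 \cdot 18 + 16 \left(-12\right) + 18 \left(-12\right)\right) - 0 = \left(324 + 288 - 192 - 216\right) + \left(- \frac{9}{4} + \frac{9}{4}\right) = 204 + 0 = 204$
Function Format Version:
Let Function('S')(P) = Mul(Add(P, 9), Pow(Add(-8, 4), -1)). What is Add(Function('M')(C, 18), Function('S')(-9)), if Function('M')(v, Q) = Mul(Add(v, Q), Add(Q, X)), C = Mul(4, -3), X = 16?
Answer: 204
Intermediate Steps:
C = -12
Function('M')(v, Q) = Mul(Add(16, Q), Add(Q, v)) (Function('M')(v, Q) = Mul(Add(v, Q), Add(Q, 16)) = Mul(Add(Q, v), Add(16, Q)) = Mul(Add(16, Q), Add(Q, v)))
Function('S')(P) = Add(Rational(-9, 4), Mul(Rational(-1, 4), P)) (Function('S')(P) = Mul(Add(9, P), Pow(-4, -1)) = Mul(Add(9, P), Rational(-1, 4)) = Add(Rational(-9, 4), Mul(Rational(-1, 4), P)))
Add(Function('M')(C, 18), Function('S')(-9)) = Add(Add(Pow(18, 2), Mul(16, 18), Mul(16, -12), Mul(18, -12)), Add(Rational(-9, 4), Mul(Rational(-1, 4), -9))) = Add(Add(324, 288, -192, -216), Add(Rational(-9, 4), Rational(9, 4))) = Add(204, 0) = 204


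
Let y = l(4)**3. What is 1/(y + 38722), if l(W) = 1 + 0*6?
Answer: 1/38723 ≈ 2.5824e-5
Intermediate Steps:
l(W) = 1 (l(W) = 1 + 0 = 1)
y = 1 (y = 1**3 = 1)
1/(y + 38722) = 1/(1 + 38722) = 1/38723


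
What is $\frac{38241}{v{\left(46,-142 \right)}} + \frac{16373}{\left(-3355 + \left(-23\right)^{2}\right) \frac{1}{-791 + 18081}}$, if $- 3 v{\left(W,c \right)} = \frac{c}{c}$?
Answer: $- \frac{303648184}{1413} \approx -2.149 \cdot 10^{5}$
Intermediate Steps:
$v{\left(W,c \right)} = - \frac{1}{3}$ ($v{\left(W,c \right)} = - \frac{c \frac{1}{c}}{3} = \left(- \frac{1}{3}\right) 1 = - \frac{1}{3}$)
$\frac{38241}{v{\left(46,-142 \right)}} + \frac{16373}{\left(-3355 + \left(-23\right)^{2}\right) \frac{1}{-791 + 18081}} = \frac{38241}{- \frac{1}{3}} + \frac{16373}{\left(-3355 + \left(-23\right)^{2}\right) \frac{1}{-791 + 18081}} = 38241 \left(-3\right) + \frac{16373}{\left(-3355 + 529\right) \frac{1}{17290}} = -114723 + \frac{16373}{\left(-2826\right) \frac{1}{17290}} = -114723 + \frac{16373}{- \frac{1413}{8645}} = -114723 + 16373 \left(- \frac{8645}{1413}\right) = -114723 - \frac{141544585}{1413} = - \frac{303648184}{1413}$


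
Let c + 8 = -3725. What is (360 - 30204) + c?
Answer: -33577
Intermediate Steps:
c = -3733 (c = -8 - 3725 = -3733)
(360 - 30204) + c = (360 - 30204) - 3733 = -29844 - 3733 = -33577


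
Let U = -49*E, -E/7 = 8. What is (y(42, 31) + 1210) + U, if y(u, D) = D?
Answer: 3985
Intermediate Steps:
E = -56 (E = -7*8 = -56)
U = 2744 (U = -49*(-56) = 2744)
(y(42, 31) + 1210) + U = (31 + 1210) + 2744 = 1241 + 2744 = 3985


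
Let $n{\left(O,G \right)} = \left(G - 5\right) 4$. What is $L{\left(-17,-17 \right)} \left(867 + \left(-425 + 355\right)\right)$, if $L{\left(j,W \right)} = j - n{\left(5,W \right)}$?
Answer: $56587$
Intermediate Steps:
$n{\left(O,G \right)} = -20 + 4 G$ ($n{\left(O,G \right)} = \left(-5 + G\right) 4 = -20 + 4 G$)
$L{\left(j,W \right)} = 20 + j - 4 W$ ($L{\left(j,W \right)} = j - \left(-20 + 4 W\right) = 20 + j - 4 W$)
$L{\left(-17,-17 \right)} \left(867 + \left(-425 + 355\right)\right) = \left(20 - 17 - -68\right) \left(867 + \left(-425 + 355\right)\right) = \left(20 - 17 + 68\right) \left(867 - 70\right) = 71 \cdot 797 = 56587$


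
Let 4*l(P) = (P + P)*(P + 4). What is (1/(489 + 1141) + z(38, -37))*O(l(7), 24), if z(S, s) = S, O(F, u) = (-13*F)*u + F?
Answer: -1483301127/3260 ≈ -4.5500e+5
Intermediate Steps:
l(P) = P*(4 + P)/2 (l(P) = ((P + P)*(P + 4))/4 = ((2*P)*(4 + P))/4 = (2*P*(4 + P))/4 = P*(4 + P)/2)
O(F, u) = F - 13*F*u (O(F, u) = -13*F*u + F = F - 13*F*u)
(1/(489 + 1141) + z(38, -37))*O(l(7), 24) = (1/(489 + 1141) + 38)*(((½)*7*(4 + 7))*(1 - 13*24)) = (1/1630 + 38)*(((½)*7*11)*(1 - 312)) = (1/1630 + 38)*((77/2)*(-311)) = (61941/1630)*(-23947/2) = -1483301127/3260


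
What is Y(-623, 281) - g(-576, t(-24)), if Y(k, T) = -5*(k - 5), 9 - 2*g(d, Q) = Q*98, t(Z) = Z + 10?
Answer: 4899/2 ≈ 2449.5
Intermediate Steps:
t(Z) = 10 + Z
g(d, Q) = 9/2 - 49*Q (g(d, Q) = 9/2 - Q*98/2 = 9/2 - 49*Q)
Y(k, T) = 25 - 5*k (Y(k, T) = -5*(-5 + k) = 25 - 5*k)
Y(-623, 281) - g(-576, t(-24)) = (25 - 5*(-623)) - (9/2 - 49*(10 - 24)) = (25 + 3115) - (9/2 - 49*(-14)) = 3140 - (9/2 + 686) = 3140 - 1*1381/2 = 3140 - 1381/2 = 4899/2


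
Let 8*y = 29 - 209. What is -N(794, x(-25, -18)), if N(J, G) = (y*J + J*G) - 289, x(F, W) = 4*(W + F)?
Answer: 154722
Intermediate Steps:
y = -45/2 (y = (29 - 209)/8 = (⅛)*(-180) = -45/2 ≈ -22.500)
x(F, W) = 4*F + 4*W (x(F, W) = 4*(F + W) = 4*F + 4*W)
N(J, G) = -289 - 45*J/2 + G*J (N(J, G) = (-45*J/2 + J*G) - 289 = (-45*J/2 + G*J) - 289 = -289 - 45*J/2 + G*J)
-N(794, x(-25, -18)) = -(-289 - 45/2*794 + (4*(-25) + 4*(-18))*794) = -(-289 - 17865 + (-100 - 72)*794) = -(-289 - 17865 - 172*794) = -(-289 - 17865 - 136568) = -1*(-154722) = 154722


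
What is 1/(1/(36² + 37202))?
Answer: 38498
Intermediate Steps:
1/(1/(36² + 37202)) = 1/(1/(1296 + 37202)) = 1/(1/38498) = 38498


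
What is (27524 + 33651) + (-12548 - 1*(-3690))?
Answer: 52317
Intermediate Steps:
(27524 + 33651) + (-12548 - 1*(-3690)) = 61175 + (-12548 + 3690) = 61175 - 8858 = 52317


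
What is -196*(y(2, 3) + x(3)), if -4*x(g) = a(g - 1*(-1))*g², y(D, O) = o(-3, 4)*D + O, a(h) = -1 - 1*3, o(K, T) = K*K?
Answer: -5880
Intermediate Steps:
o(K, T) = K²
a(h) = -4 (a(h) = -1 - 3 = -4)
y(D, O) = O + 9*D (y(D, O) = (-3)²*D + O = 9*D + O = O + 9*D)
x(g) = g² (x(g) = -(-1)*g² = g²)
-196*(y(2, 3) + x(3)) = -196*((3 + 9*2) + 3²) = -196*((3 + 18) + 9) = -196*(21 + 9) = -196*30 = -5880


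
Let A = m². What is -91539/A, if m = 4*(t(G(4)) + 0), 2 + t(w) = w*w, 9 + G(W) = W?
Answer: -91539/8464 ≈ -10.815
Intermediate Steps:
G(W) = -9 + W
t(w) = -2 + w² (t(w) = -2 + w*w = -2 + w²)
m = 92 (m = 4*((-2 + (-9 + 4)²) + 0) = 4*((-2 + (-5)²) + 0) = 4*((-2 + 25) + 0) = 4*(23 + 0) = 4*23 = 92)
A = 8464 (A = 92² = 8464)
-91539/A = -91539/8464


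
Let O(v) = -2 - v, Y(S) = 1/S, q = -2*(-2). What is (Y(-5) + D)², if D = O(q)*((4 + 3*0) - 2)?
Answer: 3721/25 ≈ 148.84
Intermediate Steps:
q = 4
D = -12 (D = (-2 - 1*4)*((4 + 3*0) - 2) = (-2 - 4)*((4 + 0) - 2) = -6*(4 - 2) = -6*2 = -12)
(Y(-5) + D)² = (1/(-5) - 12)² = (-⅕ - 12)² = (-61/5)² = 3721/25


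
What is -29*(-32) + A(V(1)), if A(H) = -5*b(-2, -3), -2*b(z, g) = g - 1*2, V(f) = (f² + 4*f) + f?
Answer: 1831/2 ≈ 915.50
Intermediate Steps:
V(f) = f² + 5*f
b(z, g) = 1 - g/2 (b(z, g) = -(g - 1*2)/2 = -(g - 2)/2 = -(-2 + g)/2 = 1 - g/2)
A(H) = -25/2 (A(H) = -5*(1 - ½*(-3)) = -5*(1 + 3/2) = -5*5/2 = -25/2)
-29*(-32) + A(V(1)) = -29*(-32) - 25/2 = 928 - 25/2 = 1831/2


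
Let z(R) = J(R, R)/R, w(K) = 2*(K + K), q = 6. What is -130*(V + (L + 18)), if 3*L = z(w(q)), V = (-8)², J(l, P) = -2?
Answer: -191815/18 ≈ -10656.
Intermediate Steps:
w(K) = 4*K (w(K) = 2*(2*K) = 4*K)
V = 64
z(R) = -2/R
L = -1/36 (L = (-2/(4*6))/3 = (-2/24)/3 = (-2*1/24)/3 = (⅓)*(-1/12) = -1/36 ≈ -0.027778)
-130*(V + (L + 18)) = -130*(64 + (-1/36 + 18)) = -130*(64 + 647/36) = -130*2951/36 = -191815/18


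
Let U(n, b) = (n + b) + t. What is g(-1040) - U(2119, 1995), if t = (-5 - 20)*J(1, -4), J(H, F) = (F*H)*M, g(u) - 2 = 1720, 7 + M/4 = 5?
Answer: -1592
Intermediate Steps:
M = -8 (M = -28 + 4*5 = -28 + 20 = -8)
g(u) = 1722 (g(u) = 2 + 1720 = 1722)
J(H, F) = -8*F*H (J(H, F) = (F*H)*(-8) = -8*F*H)
t = -800 (t = (-5 - 20)*(-8*(-4)*1) = -25*32 = -800)
U(n, b) = -800 + b + n (U(n, b) = (n + b) - 800 = (b + n) - 800 = -800 + b + n)
g(-1040) - U(2119, 1995) = 1722 - (-800 + 1995 + 2119) = 1722 - 1*3314 = 1722 - 3314 = -1592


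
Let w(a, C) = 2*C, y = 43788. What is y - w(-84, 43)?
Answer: 43702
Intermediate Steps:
y - w(-84, 43) = 43788 - 2*43 = 43788 - 1*86 = 43788 - 86 = 43702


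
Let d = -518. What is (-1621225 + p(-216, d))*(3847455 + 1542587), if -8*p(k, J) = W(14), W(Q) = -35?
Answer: -34953789040065/4 ≈ -8.7384e+12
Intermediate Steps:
p(k, J) = 35/8 (p(k, J) = -⅛*(-35) = 35/8)
(-1621225 + p(-216, d))*(3847455 + 1542587) = (-1621225 + 35/8)*(3847455 + 1542587) = -12969765/8*5390042 = -34953789040065/4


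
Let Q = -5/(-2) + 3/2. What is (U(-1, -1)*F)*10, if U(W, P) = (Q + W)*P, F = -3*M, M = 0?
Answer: 0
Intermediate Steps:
F = 0 (F = -3*0 = 0)
Q = 4 (Q = -5*(-1/2) + 3*(1/2) = 5/2 + 3/2 = 4)
U(W, P) = P*(4 + W) (U(W, P) = (4 + W)*P = P*(4 + W))
(U(-1, -1)*F)*10 = (-(4 - 1)*0)*10 = (-1*3*0)*10 = -3*0*10 = 0*10 = 0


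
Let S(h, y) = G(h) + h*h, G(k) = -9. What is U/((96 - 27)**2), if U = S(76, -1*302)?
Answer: 5767/4761 ≈ 1.2113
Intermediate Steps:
S(h, y) = -9 + h**2 (S(h, y) = -9 + h*h = -9 + h**2)
U = 5767 (U = -9 + 76**2 = -9 + 5776 = 5767)
U/((96 - 27)**2) = 5767/((96 - 27)**2) = 5767/(69**2) = 5767/4761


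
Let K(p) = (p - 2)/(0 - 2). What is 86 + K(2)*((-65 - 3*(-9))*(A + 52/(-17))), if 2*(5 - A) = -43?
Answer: 86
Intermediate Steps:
A = 53/2 (A = 5 - ½*(-43) = 5 + 43/2 = 53/2 ≈ 26.500)
K(p) = 1 - p/2 (K(p) = (-2 + p)/(-2) = (-2 + p)*(-½) = 1 - p/2)
86 + K(2)*((-65 - 3*(-9))*(A + 52/(-17))) = 86 + (1 - ½*2)*((-65 - 3*(-9))*(53/2 + 52/(-17))) = 86 + (1 - 1)*((-65 + 27)*(53/2 + 52*(-1/17))) = 86 + 0*(-38*(53/2 - 52/17)) = 86 + 0*(-38*797/34) = 86 + 0*(-15143/17) = 86 + 0 = 86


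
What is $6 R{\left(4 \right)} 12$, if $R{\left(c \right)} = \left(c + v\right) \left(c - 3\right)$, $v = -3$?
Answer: $72$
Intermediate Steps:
$R{\left(c \right)} = \left(-3 + c\right)^{2}$ ($R{\left(c \right)} = \left(c - 3\right) \left(c - 3\right) = \left(-3 + c\right) \left(-3 + c\right) = \left(-3 + c\right)^{2}$)
$6 R{\left(4 \right)} 12 = 6 \left(9 + 4^{2} - 24\right) 12 = 6 \left(9 + 16 - 24\right) 12 = 6 \cdot 1 \cdot 12 = 6 \cdot 12 = 72$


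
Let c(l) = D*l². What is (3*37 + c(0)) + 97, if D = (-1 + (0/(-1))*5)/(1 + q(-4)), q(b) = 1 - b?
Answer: 208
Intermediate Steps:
D = -⅙ (D = (-1 + (0/(-1))*5)/(1 + (1 - 1*(-4))) = (-1 + (0*(-1))*5)/(1 + (1 + 4)) = (-1 + 0*5)/(1 + 5) = (-1 + 0)/6 = -1*⅙ = -⅙ ≈ -0.16667)
c(l) = -l²/6
(3*37 + c(0)) + 97 = (3*37 - ⅙*0²) + 97 = (111 - ⅙*0) + 97 = (111 + 0) + 97 = 111 + 97 = 208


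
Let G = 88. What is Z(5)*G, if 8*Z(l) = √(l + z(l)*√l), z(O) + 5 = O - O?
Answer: 11*√(5 - 5*√5) ≈ 27.346*I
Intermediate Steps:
z(O) = -5 (z(O) = -5 + (O - O) = -5 + 0 = -5)
Z(l) = √(l - 5*√l)/8
Z(5)*G = (√(5 - 5*√5)/8)*88 = 11*√(5 - 5*√5)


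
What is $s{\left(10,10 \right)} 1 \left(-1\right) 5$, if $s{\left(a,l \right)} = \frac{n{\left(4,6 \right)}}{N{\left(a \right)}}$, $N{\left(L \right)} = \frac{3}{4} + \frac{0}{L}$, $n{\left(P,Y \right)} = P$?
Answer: $- \frac{80}{3} \approx -26.667$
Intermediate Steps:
$N{\left(L \right)} = \frac{3}{4}$ ($N{\left(L \right)} = 3 \cdot \frac{1}{4} + 0 = \frac{3}{4} + 0 = \frac{3}{4}$)
$s{\left(a,l \right)} = \frac{16}{3}$ ($s{\left(a,l \right)} = \frac{4}{\frac{3}{4}} = 4 \cdot \frac{4}{3} = \frac{16}{3}$)
$s{\left(10,10 \right)} 1 \left(-1\right) 5 = \frac{16 \cdot 1 \left(-1\right) 5}{3} = \frac{16 \left(\left(-1\right) 5\right)}{3} = \frac{16}{3} \left(-5\right) = - \frac{80}{3}$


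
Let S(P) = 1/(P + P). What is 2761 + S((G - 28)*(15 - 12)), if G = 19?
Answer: 149093/54 ≈ 2761.0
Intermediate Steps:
S(P) = 1/(2*P)
2761 + S((G - 28)*(15 - 12)) = 2761 + 1/(2*(((19 - 28)*(15 - 12)))) = 2761 + 1/(2*((-9*3))) = 2761 + (½)/(-27) = 2761 + (½)*(-1/27) = 2761 - 1/54 = 149093/54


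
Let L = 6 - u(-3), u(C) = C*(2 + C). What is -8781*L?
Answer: -26343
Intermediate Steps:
L = 3 (L = 6 - (-3)*(2 - 3) = 6 - (-3)*(-1) = 6 - 1*3 = 6 - 3 = 3)
-8781*L = -8781*3 = -26343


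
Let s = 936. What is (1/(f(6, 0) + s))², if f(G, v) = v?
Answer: 1/876096 ≈ 1.1414e-6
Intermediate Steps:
(1/(f(6, 0) + s))² = (1/(0 + 936))² = (1/936)² = 1/876096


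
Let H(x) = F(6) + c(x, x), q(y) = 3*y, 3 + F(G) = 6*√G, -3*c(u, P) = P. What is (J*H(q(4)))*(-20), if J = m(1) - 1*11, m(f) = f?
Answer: -1400 + 1200*√6 ≈ 1539.4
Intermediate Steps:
c(u, P) = -P/3
F(G) = -3 + 6*√G
J = -10 (J = 1 - 1*11 = 1 - 11 = -10)
H(x) = -3 + 6*√6 - x/3 (H(x) = (-3 + 6*√6) - x/3 = -3 + 6*√6 - x/3)
(J*H(q(4)))*(-20) = -10*(-3 + 6*√6 - 4)*(-20) = -10*(-7 + 6*√6)*(-20) = (70 - 60*√6)*(-20) = -1400 + 1200*√6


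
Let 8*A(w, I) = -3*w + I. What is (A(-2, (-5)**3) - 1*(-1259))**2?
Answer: 99062209/64 ≈ 1.5478e+6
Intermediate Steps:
A(w, I) = -3*w/8 + I/8 (A(w, I) = (-3*w + I)/8 = (I - 3*w)/8 = -3*w/8 + I/8)
(A(-2, (-5)**3) - 1*(-1259))**2 = ((-3/8*(-2) + (1/8)*(-5)**3) - 1*(-1259))**2 = ((3/4 + (1/8)*(-125)) + 1259)**2 = ((3/4 - 125/8) + 1259)**2 = (-119/8 + 1259)**2 = (9953/8)**2 = 99062209/64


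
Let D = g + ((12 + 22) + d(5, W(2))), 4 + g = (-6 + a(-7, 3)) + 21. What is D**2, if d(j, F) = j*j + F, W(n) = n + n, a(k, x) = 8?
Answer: 6724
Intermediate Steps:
W(n) = 2*n
d(j, F) = F + j**2 (d(j, F) = j**2 + F = F + j**2)
g = 19 (g = -4 + ((-6 + 8) + 21) = -4 + (2 + 21) = -4 + 23 = 19)
D = 82 (D = 19 + ((12 + 22) + (2*2 + 5**2)) = 19 + (34 + (4 + 25)) = 19 + (34 + 29) = 19 + 63 = 82)
D**2 = 82**2 = 6724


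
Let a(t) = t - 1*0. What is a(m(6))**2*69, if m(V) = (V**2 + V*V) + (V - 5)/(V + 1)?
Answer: 17596725/49 ≈ 3.5912e+5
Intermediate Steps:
m(V) = 2*V**2 + (-5 + V)/(1 + V) (m(V) = (V**2 + V**2) + (-5 + V)/(1 + V) = 2*V**2 + (-5 + V)/(1 + V))
a(t) = t (a(t) = t + 0 = t)
a(m(6))**2*69 = ((-5 + 6 + 2*6**2 + 2*6**3)/(1 + 6))**2*69 = ((-5 + 6 + 2*36 + 2*216)/7)**2*69 = ((-5 + 6 + 72 + 432)/7)**2*69 = ((1/7)*505)**2*69 = (505/7)**2*69 = (255025/49)*69 = 17596725/49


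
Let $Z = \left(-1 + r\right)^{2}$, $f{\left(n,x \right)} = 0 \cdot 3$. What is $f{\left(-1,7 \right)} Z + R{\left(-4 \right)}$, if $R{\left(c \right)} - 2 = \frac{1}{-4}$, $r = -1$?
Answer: $\frac{7}{4} \approx 1.75$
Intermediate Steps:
$f{\left(n,x \right)} = 0$
$Z = 4$ ($Z = \left(-1 - 1\right)^{2} = \left(-2\right)^{2} = 4$)
$R{\left(c \right)} = \frac{7}{4}$ ($R{\left(c \right)} = 2 + \frac{1}{-4} = 2 - \frac{1}{4} = \frac{7}{4}$)
$f{\left(-1,7 \right)} Z + R{\left(-4 \right)} = 0 \cdot 4 + \frac{7}{4} = 0 + \frac{7}{4} = \frac{7}{4}$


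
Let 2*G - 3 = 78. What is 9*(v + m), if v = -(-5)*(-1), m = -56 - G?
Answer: -1827/2 ≈ -913.50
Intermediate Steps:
G = 81/2 (G = 3/2 + (½)*78 = 3/2 + 39 = 81/2 ≈ 40.500)
m = -193/2 (m = -56 - 1*81/2 = -56 - 81/2 = -193/2 ≈ -96.500)
v = -5 (v = -1*5 = -5)
9*(v + m) = 9*(-5 - 193/2) = 9*(-203/2) = -1827/2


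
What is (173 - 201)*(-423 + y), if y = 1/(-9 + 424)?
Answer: 4915232/415 ≈ 11844.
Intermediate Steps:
y = 1/415 ≈ 0.0024096
(173 - 201)*(-423 + y) = (173 - 201)*(-423 + 1/415) = -28*(-175544/415) = 4915232/415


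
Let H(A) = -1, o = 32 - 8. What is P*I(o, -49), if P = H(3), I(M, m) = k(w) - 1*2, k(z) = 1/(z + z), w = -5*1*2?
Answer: 41/20 ≈ 2.0500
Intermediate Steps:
o = 24
w = -10 (w = -5*2 = -10)
k(z) = 1/(2*z)
I(M, m) = -41/20 (I(M, m) = (1/2)/(-10) - 1*2 = (1/2)*(-1/10) - 2 = -1/20 - 2 = -41/20)
P = -1
P*I(o, -49) = -1*(-41/20) = 41/20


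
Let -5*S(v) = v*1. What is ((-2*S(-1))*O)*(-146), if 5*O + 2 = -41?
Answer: -12556/25 ≈ -502.24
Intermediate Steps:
O = -43/5 (O = -⅖ + (⅕)*(-41) = -⅖ - 41/5 = -43/5 ≈ -8.6000)
S(v) = -v/5
((-2*S(-1))*O)*(-146) = (-(-2)*(-1)/5*(-43/5))*(-146) = (-2*⅕*(-43/5))*(-146) = -⅖*(-43/5)*(-146) = (86/25)*(-146) = -12556/25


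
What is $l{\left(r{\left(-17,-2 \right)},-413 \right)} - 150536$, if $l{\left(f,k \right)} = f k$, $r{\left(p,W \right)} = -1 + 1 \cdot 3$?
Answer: $-151362$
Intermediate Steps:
$r{\left(p,W \right)} = 2$ ($r{\left(p,W \right)} = -1 + 3 = 2$)
$l{\left(r{\left(-17,-2 \right)},-413 \right)} - 150536 = 2 \left(-413\right) - 150536 = -826 - 150536 = -151362$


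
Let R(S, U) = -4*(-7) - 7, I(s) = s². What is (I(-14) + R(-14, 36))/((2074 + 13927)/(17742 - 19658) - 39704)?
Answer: -415772/76088865 ≈ -0.0054643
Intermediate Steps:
R(S, U) = 21 (R(S, U) = 28 - 7 = 21)
(I(-14) + R(-14, 36))/((2074 + 13927)/(17742 - 19658) - 39704) = ((-14)² + 21)/((2074 + 13927)/(17742 - 19658) - 39704) = (196 + 21)/(16001/(-1916) - 39704) = 217/(16001*(-1/1916) - 39704) = 217/(-16001/1916 - 39704) = 217/(-76088865/1916) = 217*(-1916/76088865) = -415772/76088865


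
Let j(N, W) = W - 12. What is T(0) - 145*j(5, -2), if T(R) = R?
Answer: 2030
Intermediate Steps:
j(N, W) = -12 + W
T(0) - 145*j(5, -2) = 0 - 145*(-12 - 2) = 0 - 145*(-14) = 0 + 2030 = 2030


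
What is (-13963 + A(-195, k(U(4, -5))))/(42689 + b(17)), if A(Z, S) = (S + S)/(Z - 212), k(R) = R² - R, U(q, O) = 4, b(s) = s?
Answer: -5682965/17381342 ≈ -0.32696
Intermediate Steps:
A(Z, S) = 2*S/(-212 + Z) (A(Z, S) = (2*S)/(-212 + Z) = 2*S/(-212 + Z))
(-13963 + A(-195, k(U(4, -5))))/(42689 + b(17)) = (-13963 + 2*(4*(-1 + 4))/(-212 - 195))/(42689 + 17) = (-13963 + 2*(4*3)/(-407))/42706 = (-13963 + 2*12*(-1/407))*(1/42706) = (-13963 - 24/407)*(1/42706) = -5682965/407*1/42706 = -5682965/17381342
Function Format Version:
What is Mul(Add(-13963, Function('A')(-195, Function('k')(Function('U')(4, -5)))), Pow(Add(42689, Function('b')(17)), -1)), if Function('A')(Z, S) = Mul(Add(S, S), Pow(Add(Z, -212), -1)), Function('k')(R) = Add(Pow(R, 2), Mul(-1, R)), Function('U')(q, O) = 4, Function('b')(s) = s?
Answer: Rational(-5682965, 17381342) ≈ -0.32696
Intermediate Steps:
Function('A')(Z, S) = Mul(2, S, Pow(Add(-212, Z), -1)) (Function('A')(Z, S) = Mul(Mul(2, S), Pow(Add(-212, Z), -1)) = Mul(2, S, Pow(Add(-212, Z), -1)))
Mul(Add(-13963, Function('A')(-195, Function('k')(Function('U')(4, -5)))), Pow(Add(42689, Function('b')(17)), -1)) = Mul(Add(-13963, Mul(2, Mul(4, Add(-1, 4)), Pow(Add(-212, -195), -1))), Pow(Add(42689, 17), -1)) = Mul(Add(-13963, Mul(2, Mul(4, 3), Pow(-407, -1))), Pow(42706, -1)) = Mul(Add(-13963, Mul(2, 12, Rational(-1, 407))), Rational(1, 42706)) = Mul(Add(-13963, Rational(-24, 407)), Rational(1, 42706)) = Mul(Rational(-5682965, 407), Rational(1, 42706)) = Rational(-5682965, 17381342)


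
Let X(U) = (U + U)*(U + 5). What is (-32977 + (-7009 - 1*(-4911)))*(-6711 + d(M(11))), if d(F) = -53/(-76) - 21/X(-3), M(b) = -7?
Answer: 8941494375/38 ≈ 2.3530e+8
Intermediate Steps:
X(U) = 2*U*(5 + U) (X(U) = (2*U)*(5 + U) = 2*U*(5 + U))
d(F) = 93/38 (d(F) = -53/(-76) - 21*(-1/(6*(5 - 3))) = -53*(-1/76) - 21/(2*(-3)*2) = 53/76 - 21/(-12) = 53/76 - 21*(-1/12) = 53/76 + 7/4 = 93/38)
(-32977 + (-7009 - 1*(-4911)))*(-6711 + d(M(11))) = (-32977 + (-7009 - 1*(-4911)))*(-6711 + 93/38) = (-32977 + (-7009 + 4911))*(-254925/38) = (-32977 - 2098)*(-254925/38) = -35075*(-254925/38) = 8941494375/38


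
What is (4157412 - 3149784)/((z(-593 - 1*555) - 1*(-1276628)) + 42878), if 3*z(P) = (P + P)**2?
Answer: 1511442/4615067 ≈ 0.32750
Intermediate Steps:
z(P) = 4*P**2/3 (z(P) = (P + P)**2/3 = (2*P)**2/3 = (4*P**2)/3 = 4*P**2/3)
(4157412 - 3149784)/((z(-593 - 1*555) - 1*(-1276628)) + 42878) = (4157412 - 3149784)/((4*(-593 - 1*555)**2/3 - 1*(-1276628)) + 42878) = 1007628/((4*(-593 - 555)**2/3 + 1276628) + 42878) = 1007628/(((4/3)*(-1148)**2 + 1276628) + 42878) = 1007628/(((4/3)*1317904 + 1276628) + 42878) = 1007628/((5271616/3 + 1276628) + 42878) = 1007628/(9101500/3 + 42878) = 1007628/(9230134/3) = 1007628*(3/9230134) = 1511442/4615067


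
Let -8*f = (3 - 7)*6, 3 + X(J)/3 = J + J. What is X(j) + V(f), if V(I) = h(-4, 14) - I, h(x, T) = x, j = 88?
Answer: 512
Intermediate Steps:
X(J) = -9 + 6*J (X(J) = -9 + 3*(J + J) = -9 + 3*(2*J) = -9 + 6*J)
f = 3 (f = -(3 - 7)*6/8 = -(-1)*6/2 = -⅛*(-24) = 3)
V(I) = -4 - I
X(j) + V(f) = (-9 + 6*88) + (-4 - 1*3) = (-9 + 528) + (-4 - 3) = 519 - 7 = 512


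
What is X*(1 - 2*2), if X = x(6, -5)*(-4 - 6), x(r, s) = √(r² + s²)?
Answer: 30*√61 ≈ 234.31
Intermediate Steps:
X = -10*√61 (X = √(6² + (-5)²)*(-4 - 6) = √(36 + 25)*(-10) = √61*(-10) = -10*√61 ≈ -78.103)
X*(1 - 2*2) = (-10*√61)*(1 - 2*2) = (-10*√61)*(1 - 4) = -10*√61*(-3) = 30*√61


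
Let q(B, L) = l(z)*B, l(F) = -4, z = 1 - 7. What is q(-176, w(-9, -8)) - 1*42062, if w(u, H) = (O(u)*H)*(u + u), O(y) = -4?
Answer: -41358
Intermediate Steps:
z = -6
w(u, H) = -8*H*u (w(u, H) = (-4*H)*(u + u) = (-4*H)*(2*u) = -8*H*u)
q(B, L) = -4*B
q(-176, w(-9, -8)) - 1*42062 = -4*(-176) - 1*42062 = 704 - 42062 = -41358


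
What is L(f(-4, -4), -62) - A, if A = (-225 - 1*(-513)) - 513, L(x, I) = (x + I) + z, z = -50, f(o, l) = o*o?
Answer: 129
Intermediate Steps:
f(o, l) = o**2
L(x, I) = -50 + I + x (L(x, I) = (x + I) - 50 = (I + x) - 50 = -50 + I + x)
A = -225 (A = (-225 + 513) - 513 = 288 - 513 = -225)
L(f(-4, -4), -62) - A = (-50 - 62 + (-4)**2) - 1*(-225) = (-50 - 62 + 16) + 225 = -96 + 225 = 129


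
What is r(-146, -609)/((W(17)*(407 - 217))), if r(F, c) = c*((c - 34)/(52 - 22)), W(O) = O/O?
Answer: 130529/1900 ≈ 68.699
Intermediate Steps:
W(O) = 1
r(F, c) = c*(-17/15 + c/30) (r(F, c) = c*((-34 + c)/30) = c*((-34 + c)*(1/30)) = c*(-17/15 + c/30))
r(-146, -609)/((W(17)*(407 - 217))) = ((1/30)*(-609)*(-34 - 609))/((1*(407 - 217))) = ((1/30)*(-609)*(-643))/((1*190)) = (130529/10)/190 = (130529/10)*(1/190) = 130529/1900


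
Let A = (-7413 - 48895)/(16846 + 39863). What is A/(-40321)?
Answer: 56308/2286563589 ≈ 2.4626e-5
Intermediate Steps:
A = -56308/56709 ≈ -0.99293
A/(-40321) = -56308/56709/(-40321) = -56308/56709*(-1/40321) = 56308/2286563589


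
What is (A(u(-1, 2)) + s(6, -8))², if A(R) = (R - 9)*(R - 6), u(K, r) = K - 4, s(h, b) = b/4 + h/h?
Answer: 23409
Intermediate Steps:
s(h, b) = 1 + b/4 (s(h, b) = b*(¼) + 1 = b/4 + 1 = 1 + b/4)
u(K, r) = -4 + K
A(R) = (-9 + R)*(-6 + R)
(A(u(-1, 2)) + s(6, -8))² = ((54 + (-4 - 1)² - 15*(-4 - 1)) + (1 + (¼)*(-8)))² = ((54 + (-5)² - 15*(-5)) + (1 - 2))² = ((54 + 25 + 75) - 1)² = (154 - 1)² = 153² = 23409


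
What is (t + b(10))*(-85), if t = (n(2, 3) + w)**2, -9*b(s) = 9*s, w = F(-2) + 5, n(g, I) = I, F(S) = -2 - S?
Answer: -4590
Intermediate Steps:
w = 5 (w = (-2 - 1*(-2)) + 5 = (-2 + 2) + 5 = 0 + 5 = 5)
b(s) = -s
t = 64 (t = (3 + 5)**2 = 8**2 = 64)
(t + b(10))*(-85) = (64 - 1*10)*(-85) = (64 - 10)*(-85) = 54*(-85) = -4590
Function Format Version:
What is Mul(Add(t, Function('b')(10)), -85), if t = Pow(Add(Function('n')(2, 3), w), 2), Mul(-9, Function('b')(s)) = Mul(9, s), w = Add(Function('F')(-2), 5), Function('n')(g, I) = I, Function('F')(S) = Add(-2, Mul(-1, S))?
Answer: -4590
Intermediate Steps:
w = 5 (w = Add(Add(-2, Mul(-1, -2)), 5) = Add(Add(-2, 2), 5) = Add(0, 5) = 5)
Function('b')(s) = Mul(-1, s) (Function('b')(s) = Mul(Rational(-1, 9), Mul(9, s)) = Mul(-1, s))
t = 64 (t = Pow(Add(3, 5), 2) = Pow(8, 2) = 64)
Mul(Add(t, Function('b')(10)), -85) = Mul(Add(64, Mul(-1, 10)), -85) = Mul(Add(64, -10), -85) = Mul(54, -85) = -4590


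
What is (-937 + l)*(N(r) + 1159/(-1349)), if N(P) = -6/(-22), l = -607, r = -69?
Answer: 707152/781 ≈ 905.44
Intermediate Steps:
N(P) = 3/11 (N(P) = -6*(-1/22) = 3/11)
(-937 + l)*(N(r) + 1159/(-1349)) = (-937 - 607)*(3/11 + 1159/(-1349)) = -1544*(3/11 + 1159*(-1/1349)) = -1544*(3/11 - 61/71) = -1544*(-458/781) = 707152/781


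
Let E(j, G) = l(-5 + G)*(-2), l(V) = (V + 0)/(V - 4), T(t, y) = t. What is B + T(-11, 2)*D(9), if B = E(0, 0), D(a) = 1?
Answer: -109/9 ≈ -12.111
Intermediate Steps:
l(V) = V/(-4 + V)
E(j, G) = -2*(-5 + G)/(-9 + G) (E(j, G) = ((-5 + G)/(-4 + (-5 + G)))*(-2) = ((-5 + G)/(-9 + G))*(-2) = -2*(-5 + G)/(-9 + G))
B = -10/9 (B = 2*(5 - 1*0)/(-9 + 0) = 2*(5 + 0)/(-9) = 2*(-1/9)*5 = -10/9 ≈ -1.1111)
B + T(-11, 2)*D(9) = -10/9 - 11*1 = -10/9 - 11 = -109/9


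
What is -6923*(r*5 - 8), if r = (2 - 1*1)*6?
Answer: -152306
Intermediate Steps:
r = 6 (r = (2 - 1)*6 = 1*6 = 6)
-6923*(r*5 - 8) = -6923*(6*5 - 8) = -6923*(30 - 8) = -6923*22 = -152306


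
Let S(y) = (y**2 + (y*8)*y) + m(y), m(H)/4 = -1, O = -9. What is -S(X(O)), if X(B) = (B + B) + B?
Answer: -6557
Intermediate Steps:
X(B) = 3*B (X(B) = 2*B + B = 3*B)
m(H) = -4 (m(H) = 4*(-1) = -4)
S(y) = -4 + 9*y**2 (S(y) = (y**2 + (y*8)*y) - 4 = (y**2 + (8*y)*y) - 4 = (y**2 + 8*y**2) - 4 = 9*y**2 - 4 = -4 + 9*y**2)
-S(X(O)) = -(-4 + 9*(3*(-9))**2) = -(-4 + 9*(-27)**2) = -(-4 + 9*729) = -(-4 + 6561) = -1*6557 = -6557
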